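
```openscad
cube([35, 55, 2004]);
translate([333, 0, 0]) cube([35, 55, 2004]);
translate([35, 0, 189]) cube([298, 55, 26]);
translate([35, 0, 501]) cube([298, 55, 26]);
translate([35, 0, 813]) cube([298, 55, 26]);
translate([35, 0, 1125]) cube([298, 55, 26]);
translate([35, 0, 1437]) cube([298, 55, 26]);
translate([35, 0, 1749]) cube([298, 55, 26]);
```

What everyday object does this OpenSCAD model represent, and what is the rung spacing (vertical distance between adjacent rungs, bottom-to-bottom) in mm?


A ladder. The rung spacing is 312 mm.

Two tall 35×55 posts with 6 short bars between them — a ladder. Adjacent rungs sit at z = 189 and z = 501, so the spacing is 501 − 189 = 312 mm.


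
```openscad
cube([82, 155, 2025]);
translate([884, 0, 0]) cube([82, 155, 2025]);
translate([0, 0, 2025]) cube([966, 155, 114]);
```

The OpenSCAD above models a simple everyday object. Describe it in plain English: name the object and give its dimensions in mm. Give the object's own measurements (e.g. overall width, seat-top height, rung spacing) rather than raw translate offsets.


A door frame. The clear opening is 802 mm wide and 2025 mm high. Two 82 mm wide jambs, 155 mm deep, stand either side of the opening from the floor to the top of the opening. A 114 mm thick head sits across the top of both jambs, spanning the full outside width of the frame.


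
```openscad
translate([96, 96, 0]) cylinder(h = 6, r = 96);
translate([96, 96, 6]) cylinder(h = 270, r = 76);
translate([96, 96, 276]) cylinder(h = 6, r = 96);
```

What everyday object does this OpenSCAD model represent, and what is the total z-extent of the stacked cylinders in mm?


A spool. The overall height is 282 mm.

Three coaxial cylinders, large–small–large — a spool. Two 6 mm flanges and a 270 mm core give 6 + 270 + 6 = 282 mm.


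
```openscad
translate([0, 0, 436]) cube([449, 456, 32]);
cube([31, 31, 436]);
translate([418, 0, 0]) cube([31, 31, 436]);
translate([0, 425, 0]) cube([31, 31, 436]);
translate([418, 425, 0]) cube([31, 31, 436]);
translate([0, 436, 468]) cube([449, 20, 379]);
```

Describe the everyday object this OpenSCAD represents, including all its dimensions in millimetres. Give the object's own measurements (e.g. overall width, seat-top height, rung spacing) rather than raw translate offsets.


A chair. The seat is a 449×456×32 mm slab with its top at z = 468 mm, on four 31×31 mm corner legs (flush with the seat edges, standing on z = 0). A flat backrest 20 mm thick, 379 mm tall, spans the full seat width and rises from the seat top along its +y edge, rear face flush with the rear of the seat.


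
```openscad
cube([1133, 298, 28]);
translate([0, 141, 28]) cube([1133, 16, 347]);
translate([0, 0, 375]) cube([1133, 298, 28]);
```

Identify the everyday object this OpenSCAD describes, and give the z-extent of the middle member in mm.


An I-beam. The web height is 347 mm.

Two wide flanges with a thin centred web — an I-beam. Overall 403 mm minus two 28 mm flanges gives a web of 403 − 2·28 = 347 mm.


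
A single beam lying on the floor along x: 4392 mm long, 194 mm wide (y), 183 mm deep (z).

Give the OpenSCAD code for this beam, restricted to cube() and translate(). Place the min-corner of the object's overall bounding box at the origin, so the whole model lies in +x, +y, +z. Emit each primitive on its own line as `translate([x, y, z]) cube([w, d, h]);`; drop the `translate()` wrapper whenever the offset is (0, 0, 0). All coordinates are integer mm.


cube([4392, 194, 183]);


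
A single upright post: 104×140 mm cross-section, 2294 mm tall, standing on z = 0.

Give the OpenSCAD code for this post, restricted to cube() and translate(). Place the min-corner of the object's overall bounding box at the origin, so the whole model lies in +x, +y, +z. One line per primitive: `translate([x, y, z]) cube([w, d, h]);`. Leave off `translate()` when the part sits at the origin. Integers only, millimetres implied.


cube([104, 140, 2294]);


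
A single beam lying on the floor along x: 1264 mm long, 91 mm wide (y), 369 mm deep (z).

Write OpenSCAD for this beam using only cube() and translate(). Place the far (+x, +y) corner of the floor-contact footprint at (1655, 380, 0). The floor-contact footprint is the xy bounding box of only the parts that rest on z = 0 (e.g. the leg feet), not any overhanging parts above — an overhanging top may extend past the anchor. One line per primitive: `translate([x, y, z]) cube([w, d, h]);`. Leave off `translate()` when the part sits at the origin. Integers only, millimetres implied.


translate([391, 289, 0]) cube([1264, 91, 369]);


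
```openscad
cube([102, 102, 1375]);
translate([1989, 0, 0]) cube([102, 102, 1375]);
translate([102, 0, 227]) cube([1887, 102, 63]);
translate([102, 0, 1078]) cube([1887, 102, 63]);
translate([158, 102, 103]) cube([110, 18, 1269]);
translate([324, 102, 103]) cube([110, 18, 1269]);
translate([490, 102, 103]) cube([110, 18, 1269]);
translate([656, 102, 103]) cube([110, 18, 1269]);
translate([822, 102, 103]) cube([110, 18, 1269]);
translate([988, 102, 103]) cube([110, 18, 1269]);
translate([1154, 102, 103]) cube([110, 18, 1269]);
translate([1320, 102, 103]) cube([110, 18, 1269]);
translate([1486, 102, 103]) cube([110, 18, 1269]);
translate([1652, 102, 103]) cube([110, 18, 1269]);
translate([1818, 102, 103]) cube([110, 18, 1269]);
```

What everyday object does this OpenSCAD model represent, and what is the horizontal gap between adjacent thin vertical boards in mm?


A fence section. The picket gap is 56 mm.

Two posts, two rails, 11 pickets — a fence section. Span 1887 mm holds 11 pickets of 110 mm with 12 equal gaps: ⌊(1887 − 11·110) / 12⌋ = 56 mm.


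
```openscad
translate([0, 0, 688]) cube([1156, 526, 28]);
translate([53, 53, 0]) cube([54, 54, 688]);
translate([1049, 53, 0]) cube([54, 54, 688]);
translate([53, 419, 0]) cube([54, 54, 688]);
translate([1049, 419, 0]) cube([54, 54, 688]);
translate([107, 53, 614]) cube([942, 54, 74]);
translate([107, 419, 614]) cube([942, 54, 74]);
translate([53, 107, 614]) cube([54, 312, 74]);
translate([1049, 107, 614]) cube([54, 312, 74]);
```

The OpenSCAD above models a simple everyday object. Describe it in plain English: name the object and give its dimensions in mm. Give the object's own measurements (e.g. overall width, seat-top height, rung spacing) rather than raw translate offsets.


A rectangular dining table. The top is 1156×526×28 mm with its upper surface at z = 716 mm. It stands on four 54×54 mm square legs, each inset 53 mm from the nearest pair of top edges, running from the floor to the underside of the top. Four apron rails, 54 mm thick and 74 mm tall, run between adjacent legs with their top edges flush with the underside of the top and their outer faces flush with the legs' outer faces.


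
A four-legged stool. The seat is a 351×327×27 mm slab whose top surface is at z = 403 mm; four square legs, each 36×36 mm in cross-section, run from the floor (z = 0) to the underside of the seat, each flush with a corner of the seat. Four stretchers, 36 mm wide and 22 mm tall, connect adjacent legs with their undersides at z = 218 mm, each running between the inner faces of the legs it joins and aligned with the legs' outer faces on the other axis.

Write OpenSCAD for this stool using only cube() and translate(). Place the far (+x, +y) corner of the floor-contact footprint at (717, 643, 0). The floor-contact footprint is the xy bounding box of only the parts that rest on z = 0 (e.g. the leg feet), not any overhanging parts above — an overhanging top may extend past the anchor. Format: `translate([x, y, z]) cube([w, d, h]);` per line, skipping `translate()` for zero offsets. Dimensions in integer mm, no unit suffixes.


// leg_h = 403 - 27 = 376
// stretcher span = 351 - 2*36 = 279
translate([366, 316, 376]) cube([351, 327, 27]);
translate([366, 316, 0]) cube([36, 36, 376]);
translate([681, 316, 0]) cube([36, 36, 376]);
translate([366, 607, 0]) cube([36, 36, 376]);
translate([681, 607, 0]) cube([36, 36, 376]);
translate([402, 316, 218]) cube([279, 36, 22]);
translate([402, 607, 218]) cube([279, 36, 22]);
translate([366, 352, 218]) cube([36, 255, 22]);
translate([681, 352, 218]) cube([36, 255, 22]);


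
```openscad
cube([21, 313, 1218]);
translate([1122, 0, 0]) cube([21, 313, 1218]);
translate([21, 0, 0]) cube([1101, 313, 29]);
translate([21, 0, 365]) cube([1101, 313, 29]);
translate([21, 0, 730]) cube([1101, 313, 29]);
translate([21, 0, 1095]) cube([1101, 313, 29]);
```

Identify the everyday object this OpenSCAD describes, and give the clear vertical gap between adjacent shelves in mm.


A bookshelf. The clear shelf gap is 336 mm.

Two tall side panels with 4 horizontal boards between them — a bookshelf. The first two shelf undersides are at z = 0 and z = 365; with shelf thickness 29, the clear gap is 365 − 0 − 29 = 336 mm.


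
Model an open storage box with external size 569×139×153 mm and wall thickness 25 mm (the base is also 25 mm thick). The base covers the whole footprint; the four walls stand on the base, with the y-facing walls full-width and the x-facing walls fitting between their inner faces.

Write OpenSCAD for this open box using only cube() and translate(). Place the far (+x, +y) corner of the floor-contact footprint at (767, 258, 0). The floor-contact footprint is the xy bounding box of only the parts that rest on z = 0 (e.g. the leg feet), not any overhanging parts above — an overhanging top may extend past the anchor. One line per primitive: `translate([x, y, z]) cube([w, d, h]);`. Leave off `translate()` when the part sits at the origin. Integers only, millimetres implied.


translate([198, 119, 0]) cube([569, 139, 25]);
translate([198, 119, 25]) cube([569, 25, 128]);
translate([198, 233, 25]) cube([569, 25, 128]);
translate([198, 144, 25]) cube([25, 89, 128]);
translate([742, 144, 25]) cube([25, 89, 128]);


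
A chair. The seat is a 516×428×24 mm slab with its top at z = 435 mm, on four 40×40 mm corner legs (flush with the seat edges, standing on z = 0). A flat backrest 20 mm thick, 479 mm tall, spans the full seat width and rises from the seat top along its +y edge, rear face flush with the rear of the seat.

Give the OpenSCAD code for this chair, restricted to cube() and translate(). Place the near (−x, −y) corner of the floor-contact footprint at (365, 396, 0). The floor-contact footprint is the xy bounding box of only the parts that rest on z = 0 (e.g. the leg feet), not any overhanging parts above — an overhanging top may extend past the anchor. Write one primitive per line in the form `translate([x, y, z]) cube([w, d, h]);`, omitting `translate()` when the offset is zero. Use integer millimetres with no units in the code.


translate([365, 396, 411]) cube([516, 428, 24]);
translate([365, 396, 0]) cube([40, 40, 411]);
translate([841, 396, 0]) cube([40, 40, 411]);
translate([365, 784, 0]) cube([40, 40, 411]);
translate([841, 784, 0]) cube([40, 40, 411]);
translate([365, 804, 435]) cube([516, 20, 479]);


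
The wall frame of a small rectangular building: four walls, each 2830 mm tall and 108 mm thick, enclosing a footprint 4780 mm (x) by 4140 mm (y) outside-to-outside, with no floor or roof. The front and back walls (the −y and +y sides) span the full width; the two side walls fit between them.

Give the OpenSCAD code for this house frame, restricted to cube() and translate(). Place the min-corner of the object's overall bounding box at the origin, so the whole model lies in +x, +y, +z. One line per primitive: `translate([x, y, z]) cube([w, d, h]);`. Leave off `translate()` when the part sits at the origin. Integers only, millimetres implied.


cube([4780, 108, 2830]);
translate([0, 4032, 0]) cube([4780, 108, 2830]);
translate([0, 108, 0]) cube([108, 3924, 2830]);
translate([4672, 108, 0]) cube([108, 3924, 2830]);


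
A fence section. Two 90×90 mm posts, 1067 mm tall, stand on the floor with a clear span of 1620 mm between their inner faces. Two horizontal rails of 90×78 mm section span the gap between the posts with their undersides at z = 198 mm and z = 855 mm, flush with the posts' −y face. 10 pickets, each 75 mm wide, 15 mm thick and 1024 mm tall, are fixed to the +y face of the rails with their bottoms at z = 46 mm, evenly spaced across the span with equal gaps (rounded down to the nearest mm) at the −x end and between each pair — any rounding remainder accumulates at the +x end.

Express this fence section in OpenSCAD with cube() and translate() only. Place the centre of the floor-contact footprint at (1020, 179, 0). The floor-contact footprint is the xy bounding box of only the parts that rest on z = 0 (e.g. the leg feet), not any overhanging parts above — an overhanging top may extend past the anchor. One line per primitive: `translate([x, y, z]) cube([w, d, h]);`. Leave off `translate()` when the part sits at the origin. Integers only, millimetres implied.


translate([120, 134, 0]) cube([90, 90, 1067]);
translate([1830, 134, 0]) cube([90, 90, 1067]);
translate([210, 134, 198]) cube([1620, 90, 78]);
translate([210, 134, 855]) cube([1620, 90, 78]);
translate([289, 224, 46]) cube([75, 15, 1024]);
translate([443, 224, 46]) cube([75, 15, 1024]);
translate([597, 224, 46]) cube([75, 15, 1024]);
translate([751, 224, 46]) cube([75, 15, 1024]);
translate([905, 224, 46]) cube([75, 15, 1024]);
translate([1059, 224, 46]) cube([75, 15, 1024]);
translate([1213, 224, 46]) cube([75, 15, 1024]);
translate([1367, 224, 46]) cube([75, 15, 1024]);
translate([1521, 224, 46]) cube([75, 15, 1024]);
translate([1675, 224, 46]) cube([75, 15, 1024]);


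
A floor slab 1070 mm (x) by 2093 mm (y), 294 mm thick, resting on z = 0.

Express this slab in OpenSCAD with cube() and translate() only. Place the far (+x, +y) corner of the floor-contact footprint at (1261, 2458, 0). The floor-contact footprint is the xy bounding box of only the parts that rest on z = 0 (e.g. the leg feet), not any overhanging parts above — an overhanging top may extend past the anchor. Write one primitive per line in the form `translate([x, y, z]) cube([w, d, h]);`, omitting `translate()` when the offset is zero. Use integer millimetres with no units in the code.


translate([191, 365, 0]) cube([1070, 2093, 294]);


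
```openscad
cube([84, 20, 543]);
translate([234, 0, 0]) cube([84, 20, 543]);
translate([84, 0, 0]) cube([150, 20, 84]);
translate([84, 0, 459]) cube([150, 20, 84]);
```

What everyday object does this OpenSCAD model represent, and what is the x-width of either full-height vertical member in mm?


A picture frame. The border width is 84 mm.

Four thin pieces enclosing a rectangular opening — a picture frame. The two full-height stiles are 543 mm tall; the top rail sits at z = 459 and is 84 mm tall, so the border above the opening is 543 − 459 = 84 mm, matching the stile x-width.


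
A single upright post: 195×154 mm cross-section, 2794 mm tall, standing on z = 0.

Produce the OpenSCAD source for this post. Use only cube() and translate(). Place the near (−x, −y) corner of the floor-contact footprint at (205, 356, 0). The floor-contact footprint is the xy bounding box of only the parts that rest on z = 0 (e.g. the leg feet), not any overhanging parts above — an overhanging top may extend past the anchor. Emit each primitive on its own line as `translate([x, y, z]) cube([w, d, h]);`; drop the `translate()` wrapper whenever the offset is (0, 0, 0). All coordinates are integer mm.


translate([205, 356, 0]) cube([195, 154, 2794]);


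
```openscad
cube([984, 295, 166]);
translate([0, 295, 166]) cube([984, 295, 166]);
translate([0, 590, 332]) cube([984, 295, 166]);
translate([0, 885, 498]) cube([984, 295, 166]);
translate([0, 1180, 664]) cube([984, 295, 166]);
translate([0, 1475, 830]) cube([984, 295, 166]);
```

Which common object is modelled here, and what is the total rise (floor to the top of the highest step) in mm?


A staircase. The total rise is 996 mm.

6 identical blocks, each offset up and back from the previous — a staircase. Each step is 166 mm tall and there are 6 of them, so the total rise is 6 × 166 = 996 mm.


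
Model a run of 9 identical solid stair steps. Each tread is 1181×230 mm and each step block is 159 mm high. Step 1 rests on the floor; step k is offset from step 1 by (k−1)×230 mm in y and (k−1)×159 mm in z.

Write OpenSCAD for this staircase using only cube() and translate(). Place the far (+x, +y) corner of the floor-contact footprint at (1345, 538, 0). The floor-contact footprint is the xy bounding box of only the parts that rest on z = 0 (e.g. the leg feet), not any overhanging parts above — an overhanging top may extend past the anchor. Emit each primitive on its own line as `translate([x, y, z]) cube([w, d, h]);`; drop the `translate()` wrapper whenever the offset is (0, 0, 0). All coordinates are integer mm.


translate([164, 308, 0]) cube([1181, 230, 159]);
translate([164, 538, 159]) cube([1181, 230, 159]);
translate([164, 768, 318]) cube([1181, 230, 159]);
translate([164, 998, 477]) cube([1181, 230, 159]);
translate([164, 1228, 636]) cube([1181, 230, 159]);
translate([164, 1458, 795]) cube([1181, 230, 159]);
translate([164, 1688, 954]) cube([1181, 230, 159]);
translate([164, 1918, 1113]) cube([1181, 230, 159]);
translate([164, 2148, 1272]) cube([1181, 230, 159]);


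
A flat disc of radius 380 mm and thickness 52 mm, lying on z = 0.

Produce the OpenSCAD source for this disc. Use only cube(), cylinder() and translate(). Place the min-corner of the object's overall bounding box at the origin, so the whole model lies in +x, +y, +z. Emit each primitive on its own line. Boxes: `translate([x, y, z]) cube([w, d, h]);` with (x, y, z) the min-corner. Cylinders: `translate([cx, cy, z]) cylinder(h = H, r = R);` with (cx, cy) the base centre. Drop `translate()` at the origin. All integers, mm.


translate([380, 380, 0]) cylinder(h = 52, r = 380);


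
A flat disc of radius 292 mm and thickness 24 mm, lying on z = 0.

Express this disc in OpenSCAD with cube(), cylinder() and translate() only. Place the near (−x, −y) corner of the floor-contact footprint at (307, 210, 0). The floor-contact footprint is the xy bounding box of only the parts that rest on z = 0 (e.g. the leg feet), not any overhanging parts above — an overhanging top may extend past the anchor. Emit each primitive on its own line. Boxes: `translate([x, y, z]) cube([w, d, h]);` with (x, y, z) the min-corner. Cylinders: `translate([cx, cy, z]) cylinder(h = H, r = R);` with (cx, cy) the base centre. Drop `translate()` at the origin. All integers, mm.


translate([599, 502, 0]) cylinder(h = 24, r = 292);


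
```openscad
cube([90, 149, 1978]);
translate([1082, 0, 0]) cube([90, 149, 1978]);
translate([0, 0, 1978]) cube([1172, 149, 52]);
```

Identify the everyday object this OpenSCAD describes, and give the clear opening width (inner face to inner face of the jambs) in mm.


A door frame. The clear opening width is 992 mm.

Two 1978 mm tall posts with a header on top — a door frame. The left jamb is 90 mm wide at x = 0; the right jamb starts at x = 1082. The clear opening is 1082 − 90 = 992 mm.


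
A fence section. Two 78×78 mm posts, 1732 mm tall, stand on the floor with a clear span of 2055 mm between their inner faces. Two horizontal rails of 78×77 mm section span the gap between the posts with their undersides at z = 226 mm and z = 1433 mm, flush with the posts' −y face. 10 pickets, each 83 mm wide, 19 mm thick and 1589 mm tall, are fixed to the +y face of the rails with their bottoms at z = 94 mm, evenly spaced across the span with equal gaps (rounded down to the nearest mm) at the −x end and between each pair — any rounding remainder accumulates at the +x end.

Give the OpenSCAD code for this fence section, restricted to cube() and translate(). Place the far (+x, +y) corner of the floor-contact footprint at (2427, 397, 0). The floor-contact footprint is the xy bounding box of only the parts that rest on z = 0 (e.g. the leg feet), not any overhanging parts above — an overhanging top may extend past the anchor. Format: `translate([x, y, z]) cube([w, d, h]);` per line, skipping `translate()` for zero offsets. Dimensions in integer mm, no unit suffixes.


translate([216, 319, 0]) cube([78, 78, 1732]);
translate([2349, 319, 0]) cube([78, 78, 1732]);
translate([294, 319, 226]) cube([2055, 78, 77]);
translate([294, 319, 1433]) cube([2055, 78, 77]);
translate([405, 397, 94]) cube([83, 19, 1589]);
translate([599, 397, 94]) cube([83, 19, 1589]);
translate([793, 397, 94]) cube([83, 19, 1589]);
translate([987, 397, 94]) cube([83, 19, 1589]);
translate([1181, 397, 94]) cube([83, 19, 1589]);
translate([1375, 397, 94]) cube([83, 19, 1589]);
translate([1569, 397, 94]) cube([83, 19, 1589]);
translate([1763, 397, 94]) cube([83, 19, 1589]);
translate([1957, 397, 94]) cube([83, 19, 1589]);
translate([2151, 397, 94]) cube([83, 19, 1589]);


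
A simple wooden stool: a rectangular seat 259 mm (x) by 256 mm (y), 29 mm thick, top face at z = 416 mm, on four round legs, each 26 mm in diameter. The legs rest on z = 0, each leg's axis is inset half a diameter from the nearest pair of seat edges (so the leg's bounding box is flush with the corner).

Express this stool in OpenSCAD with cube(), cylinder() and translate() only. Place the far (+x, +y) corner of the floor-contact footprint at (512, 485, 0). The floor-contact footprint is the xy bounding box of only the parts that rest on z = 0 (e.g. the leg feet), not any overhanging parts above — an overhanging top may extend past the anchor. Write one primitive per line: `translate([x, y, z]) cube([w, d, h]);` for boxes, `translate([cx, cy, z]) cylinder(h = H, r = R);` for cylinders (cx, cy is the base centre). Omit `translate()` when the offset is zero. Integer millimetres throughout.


translate([253, 229, 387]) cube([259, 256, 29]);
translate([266, 242, 0]) cylinder(h = 387, r = 13);
translate([499, 242, 0]) cylinder(h = 387, r = 13);
translate([266, 472, 0]) cylinder(h = 387, r = 13);
translate([499, 472, 0]) cylinder(h = 387, r = 13);


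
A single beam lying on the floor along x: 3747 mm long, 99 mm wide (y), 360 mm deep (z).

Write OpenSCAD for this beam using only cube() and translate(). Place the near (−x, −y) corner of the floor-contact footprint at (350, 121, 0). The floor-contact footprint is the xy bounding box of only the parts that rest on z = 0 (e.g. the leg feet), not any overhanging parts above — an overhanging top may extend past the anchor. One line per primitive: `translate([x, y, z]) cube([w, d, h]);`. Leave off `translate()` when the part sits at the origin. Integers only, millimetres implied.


translate([350, 121, 0]) cube([3747, 99, 360]);


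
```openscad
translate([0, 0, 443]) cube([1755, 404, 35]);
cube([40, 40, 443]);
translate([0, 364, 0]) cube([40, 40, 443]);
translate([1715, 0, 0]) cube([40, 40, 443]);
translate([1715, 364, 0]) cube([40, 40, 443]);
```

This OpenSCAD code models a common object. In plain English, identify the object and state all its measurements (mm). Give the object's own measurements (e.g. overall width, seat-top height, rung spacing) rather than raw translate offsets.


A long wooden bench with a 1755 mm (x) × 404 mm (y) seat, 35 mm thick, its top surface 478 mm above the floor. Four 40 mm square legs at the seat corners, flush with the edges, run from z = 0 to the seat underside.


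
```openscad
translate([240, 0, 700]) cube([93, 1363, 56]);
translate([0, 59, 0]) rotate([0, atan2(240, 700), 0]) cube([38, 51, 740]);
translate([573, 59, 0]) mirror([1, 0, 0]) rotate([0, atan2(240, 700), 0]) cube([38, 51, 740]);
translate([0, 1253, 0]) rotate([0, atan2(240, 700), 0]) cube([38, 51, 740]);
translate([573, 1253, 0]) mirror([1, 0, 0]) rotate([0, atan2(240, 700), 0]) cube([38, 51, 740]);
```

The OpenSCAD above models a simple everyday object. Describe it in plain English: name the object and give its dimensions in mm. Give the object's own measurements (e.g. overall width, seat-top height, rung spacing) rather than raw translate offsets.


A sawhorse. A 93×1363×56 mm beam (x, y, z) sits on two A-frame leg pairs. Each pair is two raked legs of 38×51 mm section (51 mm along y) splaying symmetrically in x. Each leg rises 700 mm vertically over 240 mm of horizontal reach and is 740 mm long along its own axis. Every leg's outer bottom edge rests on the floor and its outer top edge meets a bottom edge of the beam — the left legs (tilting toward +x) meet the beam's −x bottom edge, the right legs (their mirror images, tilting toward −x) meet its +x bottom edge — so the leg tops tuck under the beam, the beam's underside is 700 mm above the floor, and the feet are 573 mm apart outside-to-outside with the beam centred between them. The two leg pairs are set in 59 mm from either end of the beam.


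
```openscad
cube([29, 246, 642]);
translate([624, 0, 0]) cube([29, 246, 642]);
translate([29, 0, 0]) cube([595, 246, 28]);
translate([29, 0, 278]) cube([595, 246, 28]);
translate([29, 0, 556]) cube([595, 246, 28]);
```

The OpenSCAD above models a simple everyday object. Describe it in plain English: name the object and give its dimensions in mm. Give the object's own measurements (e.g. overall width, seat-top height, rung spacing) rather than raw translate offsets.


An open bookshelf. Two side panels, each 29 mm thick, 246 mm deep and 642 mm tall, stand 653 mm apart (outside-to-outside). Between them sit 3 shelves, each 28 mm thick and 246 mm deep, spanning the full gap between the sides. The bottom shelf rests on the floor (its underside at z = 0) and the clear gap between one shelf's top and the next shelf's underside is 250 mm.


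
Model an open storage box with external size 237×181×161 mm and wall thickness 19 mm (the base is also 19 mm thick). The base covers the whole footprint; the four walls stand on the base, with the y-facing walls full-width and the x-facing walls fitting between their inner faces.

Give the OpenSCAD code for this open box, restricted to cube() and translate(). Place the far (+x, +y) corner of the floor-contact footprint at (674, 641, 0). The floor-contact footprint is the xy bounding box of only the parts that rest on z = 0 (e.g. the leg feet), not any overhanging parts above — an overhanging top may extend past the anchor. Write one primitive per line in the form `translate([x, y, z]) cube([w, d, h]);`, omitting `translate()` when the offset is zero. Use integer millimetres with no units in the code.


translate([437, 460, 0]) cube([237, 181, 19]);
translate([437, 460, 19]) cube([237, 19, 142]);
translate([437, 622, 19]) cube([237, 19, 142]);
translate([437, 479, 19]) cube([19, 143, 142]);
translate([655, 479, 19]) cube([19, 143, 142]);


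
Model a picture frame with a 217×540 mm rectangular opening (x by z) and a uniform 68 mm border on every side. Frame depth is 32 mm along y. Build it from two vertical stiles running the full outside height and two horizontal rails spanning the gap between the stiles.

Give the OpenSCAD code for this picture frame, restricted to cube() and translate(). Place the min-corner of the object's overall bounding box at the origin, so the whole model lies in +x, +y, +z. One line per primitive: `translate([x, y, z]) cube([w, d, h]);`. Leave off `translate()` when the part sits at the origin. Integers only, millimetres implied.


cube([68, 32, 676]);
translate([285, 0, 0]) cube([68, 32, 676]);
translate([68, 0, 0]) cube([217, 32, 68]);
translate([68, 0, 608]) cube([217, 32, 68]);


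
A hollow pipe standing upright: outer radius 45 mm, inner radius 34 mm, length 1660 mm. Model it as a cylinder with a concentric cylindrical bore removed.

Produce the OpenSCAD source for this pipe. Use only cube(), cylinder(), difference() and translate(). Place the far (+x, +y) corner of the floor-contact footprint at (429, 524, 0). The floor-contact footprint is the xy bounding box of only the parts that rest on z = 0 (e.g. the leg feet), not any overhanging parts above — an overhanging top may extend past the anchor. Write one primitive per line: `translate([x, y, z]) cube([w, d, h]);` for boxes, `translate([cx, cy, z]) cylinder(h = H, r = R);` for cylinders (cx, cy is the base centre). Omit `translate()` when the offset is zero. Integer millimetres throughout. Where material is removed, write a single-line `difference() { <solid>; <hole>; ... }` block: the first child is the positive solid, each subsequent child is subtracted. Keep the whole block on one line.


difference() { translate([384, 479, 0]) cylinder(h = 1660, r = 45); translate([384, 479, 0]) cylinder(h = 1660, r = 34); }


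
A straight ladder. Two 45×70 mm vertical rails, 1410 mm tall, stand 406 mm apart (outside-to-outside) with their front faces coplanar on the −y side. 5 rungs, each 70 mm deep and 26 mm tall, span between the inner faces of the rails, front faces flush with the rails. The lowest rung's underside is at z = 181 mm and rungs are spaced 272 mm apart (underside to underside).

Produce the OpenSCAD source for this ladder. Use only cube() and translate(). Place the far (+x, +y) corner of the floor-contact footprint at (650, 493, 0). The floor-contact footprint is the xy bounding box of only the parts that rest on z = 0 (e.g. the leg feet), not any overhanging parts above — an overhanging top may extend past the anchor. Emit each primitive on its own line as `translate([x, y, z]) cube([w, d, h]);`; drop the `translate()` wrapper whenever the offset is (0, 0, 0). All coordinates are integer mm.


translate([244, 423, 0]) cube([45, 70, 1410]);
translate([605, 423, 0]) cube([45, 70, 1410]);
translate([289, 423, 181]) cube([316, 70, 26]);
translate([289, 423, 453]) cube([316, 70, 26]);
translate([289, 423, 725]) cube([316, 70, 26]);
translate([289, 423, 997]) cube([316, 70, 26]);
translate([289, 423, 1269]) cube([316, 70, 26]);


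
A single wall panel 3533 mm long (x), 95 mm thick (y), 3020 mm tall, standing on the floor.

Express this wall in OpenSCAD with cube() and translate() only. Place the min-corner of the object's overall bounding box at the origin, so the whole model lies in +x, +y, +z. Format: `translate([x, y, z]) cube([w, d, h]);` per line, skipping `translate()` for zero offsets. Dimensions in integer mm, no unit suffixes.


cube([3533, 95, 3020]);


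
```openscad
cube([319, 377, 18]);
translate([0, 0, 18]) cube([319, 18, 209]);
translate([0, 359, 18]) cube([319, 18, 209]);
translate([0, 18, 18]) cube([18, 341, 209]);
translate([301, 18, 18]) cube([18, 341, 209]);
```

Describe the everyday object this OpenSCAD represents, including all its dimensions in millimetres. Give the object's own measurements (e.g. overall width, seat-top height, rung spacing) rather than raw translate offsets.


An open-topped rectangular box: outside dimensions 319×377×227 mm, with a uniform wall and base thickness of 18 mm. The base is a full 319×377 slab on the floor; four walls sit on top of the base. The front and back walls (the −y and +y sides) span the full width; the two side walls fit between them.


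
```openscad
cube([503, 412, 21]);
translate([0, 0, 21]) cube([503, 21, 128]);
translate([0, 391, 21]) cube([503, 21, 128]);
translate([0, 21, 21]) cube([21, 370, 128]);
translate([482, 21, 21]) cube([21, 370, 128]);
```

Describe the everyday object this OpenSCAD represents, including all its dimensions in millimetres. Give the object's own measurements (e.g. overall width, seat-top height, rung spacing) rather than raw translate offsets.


An open-topped rectangular box: outside dimensions 503×412×149 mm, with a uniform wall and base thickness of 21 mm. The base is a full 503×412 slab on the floor; four walls sit on top of the base. The front and back walls (the −y and +y sides) span the full width; the two side walls fit between them.


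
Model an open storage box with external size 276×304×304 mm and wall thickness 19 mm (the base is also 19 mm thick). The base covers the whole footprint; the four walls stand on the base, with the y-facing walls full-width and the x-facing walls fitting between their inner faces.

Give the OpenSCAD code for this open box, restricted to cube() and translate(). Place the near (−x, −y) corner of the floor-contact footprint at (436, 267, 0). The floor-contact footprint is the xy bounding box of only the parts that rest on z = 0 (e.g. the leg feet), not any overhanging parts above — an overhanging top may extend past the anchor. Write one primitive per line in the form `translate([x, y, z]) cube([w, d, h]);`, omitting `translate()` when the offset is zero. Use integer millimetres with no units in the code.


translate([436, 267, 0]) cube([276, 304, 19]);
translate([436, 267, 19]) cube([276, 19, 285]);
translate([436, 552, 19]) cube([276, 19, 285]);
translate([436, 286, 19]) cube([19, 266, 285]);
translate([693, 286, 19]) cube([19, 266, 285]);


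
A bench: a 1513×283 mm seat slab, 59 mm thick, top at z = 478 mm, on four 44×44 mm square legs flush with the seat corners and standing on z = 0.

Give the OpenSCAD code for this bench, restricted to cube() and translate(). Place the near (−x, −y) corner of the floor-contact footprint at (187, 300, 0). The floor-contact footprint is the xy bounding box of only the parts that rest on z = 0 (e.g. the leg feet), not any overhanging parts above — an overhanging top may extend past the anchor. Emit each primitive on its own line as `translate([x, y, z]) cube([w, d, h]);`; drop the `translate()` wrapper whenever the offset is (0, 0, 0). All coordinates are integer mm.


translate([187, 300, 419]) cube([1513, 283, 59]);
translate([187, 300, 0]) cube([44, 44, 419]);
translate([187, 539, 0]) cube([44, 44, 419]);
translate([1656, 300, 0]) cube([44, 44, 419]);
translate([1656, 539, 0]) cube([44, 44, 419]);


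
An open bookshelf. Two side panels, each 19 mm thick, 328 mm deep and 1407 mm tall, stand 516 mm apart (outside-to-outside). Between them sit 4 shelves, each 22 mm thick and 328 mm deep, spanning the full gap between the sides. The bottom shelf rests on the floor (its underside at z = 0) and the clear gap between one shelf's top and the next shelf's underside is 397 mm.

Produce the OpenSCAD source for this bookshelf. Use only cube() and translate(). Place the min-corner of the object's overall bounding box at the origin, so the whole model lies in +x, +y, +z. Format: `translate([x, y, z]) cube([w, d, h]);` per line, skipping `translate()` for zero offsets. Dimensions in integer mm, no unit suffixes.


cube([19, 328, 1407]);
translate([497, 0, 0]) cube([19, 328, 1407]);
translate([19, 0, 0]) cube([478, 328, 22]);
translate([19, 0, 419]) cube([478, 328, 22]);
translate([19, 0, 838]) cube([478, 328, 22]);
translate([19, 0, 1257]) cube([478, 328, 22]);


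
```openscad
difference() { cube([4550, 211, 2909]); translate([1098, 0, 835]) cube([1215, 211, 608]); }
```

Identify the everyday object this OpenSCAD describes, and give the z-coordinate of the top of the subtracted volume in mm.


A wall with a window opening. The window head height is 1443 mm.

A wall with a rectangular opening subtracted — a window. Sill at z = 835, opening 608 mm tall, so the head is at 835 + 608 = 1443 mm.


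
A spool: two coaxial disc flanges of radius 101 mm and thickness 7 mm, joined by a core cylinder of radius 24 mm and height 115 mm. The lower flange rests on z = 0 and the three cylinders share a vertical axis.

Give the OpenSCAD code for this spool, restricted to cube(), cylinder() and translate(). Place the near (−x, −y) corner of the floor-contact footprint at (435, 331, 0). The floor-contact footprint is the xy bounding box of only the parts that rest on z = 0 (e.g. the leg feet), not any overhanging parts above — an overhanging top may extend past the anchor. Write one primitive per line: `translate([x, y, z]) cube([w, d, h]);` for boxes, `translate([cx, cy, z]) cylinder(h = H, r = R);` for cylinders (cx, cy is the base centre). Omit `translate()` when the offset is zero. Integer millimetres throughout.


translate([536, 432, 0]) cylinder(h = 7, r = 101);
translate([536, 432, 7]) cylinder(h = 115, r = 24);
translate([536, 432, 122]) cylinder(h = 7, r = 101);


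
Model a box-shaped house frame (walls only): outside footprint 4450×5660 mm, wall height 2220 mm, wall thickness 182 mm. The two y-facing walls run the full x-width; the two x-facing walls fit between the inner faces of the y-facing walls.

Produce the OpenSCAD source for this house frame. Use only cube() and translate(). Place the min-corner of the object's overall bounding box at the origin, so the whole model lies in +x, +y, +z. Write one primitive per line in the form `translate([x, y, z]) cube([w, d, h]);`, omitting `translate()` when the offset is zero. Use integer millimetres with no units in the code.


cube([4450, 182, 2220]);
translate([0, 5478, 0]) cube([4450, 182, 2220]);
translate([0, 182, 0]) cube([182, 5296, 2220]);
translate([4268, 182, 0]) cube([182, 5296, 2220]);


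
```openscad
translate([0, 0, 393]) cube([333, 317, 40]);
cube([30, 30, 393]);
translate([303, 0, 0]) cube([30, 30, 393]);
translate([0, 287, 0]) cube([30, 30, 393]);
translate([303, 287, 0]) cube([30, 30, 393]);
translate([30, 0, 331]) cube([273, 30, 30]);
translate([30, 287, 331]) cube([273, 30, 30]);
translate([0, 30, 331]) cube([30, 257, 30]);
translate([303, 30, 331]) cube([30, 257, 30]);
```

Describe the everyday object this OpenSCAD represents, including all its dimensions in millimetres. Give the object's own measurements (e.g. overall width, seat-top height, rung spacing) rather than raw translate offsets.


A four-legged stool. The seat is a 333×317×40 mm slab whose top surface is at z = 433 mm; four square legs, each 30×30 mm in cross-section, run from the floor (z = 0) to the underside of the seat, each flush with a corner of the seat. Four stretchers, 30 mm wide and 30 mm tall, connect adjacent legs with their undersides at z = 331 mm, each running between the inner faces of the legs it joins and aligned with the legs' outer faces on the other axis.


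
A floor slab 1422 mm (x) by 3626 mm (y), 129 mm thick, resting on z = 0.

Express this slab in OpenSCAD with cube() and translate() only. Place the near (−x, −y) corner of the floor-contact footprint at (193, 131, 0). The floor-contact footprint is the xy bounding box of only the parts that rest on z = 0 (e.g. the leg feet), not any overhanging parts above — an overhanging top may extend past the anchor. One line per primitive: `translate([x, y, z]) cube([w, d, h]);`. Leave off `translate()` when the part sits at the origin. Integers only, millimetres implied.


translate([193, 131, 0]) cube([1422, 3626, 129]);


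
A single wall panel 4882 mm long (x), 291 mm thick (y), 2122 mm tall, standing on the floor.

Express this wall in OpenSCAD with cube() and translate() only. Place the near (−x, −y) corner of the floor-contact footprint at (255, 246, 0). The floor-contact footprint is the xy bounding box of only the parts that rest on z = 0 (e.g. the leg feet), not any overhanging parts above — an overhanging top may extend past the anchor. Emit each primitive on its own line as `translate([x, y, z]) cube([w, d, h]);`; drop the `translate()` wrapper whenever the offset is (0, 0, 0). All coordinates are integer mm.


translate([255, 246, 0]) cube([4882, 291, 2122]);


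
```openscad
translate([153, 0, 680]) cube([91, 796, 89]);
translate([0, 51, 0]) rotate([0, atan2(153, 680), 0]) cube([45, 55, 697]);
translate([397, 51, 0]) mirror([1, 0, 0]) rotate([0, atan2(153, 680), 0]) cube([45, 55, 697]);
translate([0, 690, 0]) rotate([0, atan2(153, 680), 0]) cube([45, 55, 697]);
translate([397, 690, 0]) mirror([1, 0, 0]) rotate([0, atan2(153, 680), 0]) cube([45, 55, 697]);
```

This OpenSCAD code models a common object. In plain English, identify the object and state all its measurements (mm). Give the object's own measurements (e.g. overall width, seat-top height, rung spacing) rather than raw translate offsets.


A sawhorse. A 91×796×89 mm beam (x, y, z) sits on two A-frame leg pairs. Each pair is two raked legs of 45×55 mm section (55 mm along y) splaying symmetrically in x. Each leg rises 680 mm vertically over 153 mm of horizontal reach and is 697 mm long along its own axis. Every leg's outer bottom edge rests on the floor and its outer top edge meets a bottom edge of the beam — the left legs (tilting toward +x) meet the beam's −x bottom edge, the right legs (their mirror images, tilting toward −x) meet its +x bottom edge — so the leg tops tuck under the beam, the beam's underside is 680 mm above the floor, and the feet are 397 mm apart outside-to-outside with the beam centred between them. The two leg pairs are set in 51 mm from either end of the beam.
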